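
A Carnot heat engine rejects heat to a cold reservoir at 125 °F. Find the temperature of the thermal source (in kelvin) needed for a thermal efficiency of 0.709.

T_C = 125 °F → (125 − 32) × 5/9 = 51.67 °C = 324.82 K.
From η = 1 − T_C/T_H, solving for T_H gives T_H = T_C/(1 − η) = 324.82/(1 − 0.709) = 1120 K.

T_H ≈ 1120 K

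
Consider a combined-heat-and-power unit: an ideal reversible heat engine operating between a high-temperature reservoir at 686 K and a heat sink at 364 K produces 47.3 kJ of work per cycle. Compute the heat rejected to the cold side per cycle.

Q_C ≈ 53.5 kJ

Carnot efficiency: η = 1 − T_C/T_H = 1 − 364.00/686.00 = 0.4694.
Since Q_C/Q_H = T_C/T_H and Q_H = W/η, Q_C = W·T_C/(T_H − T_C) = 47.3 × 364.00/322.00 = 53.5 kJ.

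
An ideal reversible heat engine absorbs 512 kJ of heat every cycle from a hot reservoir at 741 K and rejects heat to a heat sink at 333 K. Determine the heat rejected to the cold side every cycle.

Carnot efficiency: η = 1 − T_C/T_H = 1 − 333.00/741.00 = 0.5506.
For a reversible cycle Q_C/Q_H = T_C/T_H, so Q_C = 512 × 333.00/741.00 = 230.1 kJ.

Q_C ≈ 230.1 kJ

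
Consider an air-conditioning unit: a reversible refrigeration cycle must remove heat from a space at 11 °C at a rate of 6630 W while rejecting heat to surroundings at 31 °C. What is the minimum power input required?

Ẇ_in ≈ 467 W

T_H = 31 °C → 31 + 273.15 = 304.15 K.
T_C = 11 °C → 11 + 273.15 = 284.15 K.
Carnot COP: COP_R = T_C/(T_H − T_C) = 284.15/20.00 = 14.2075.
W = Q_C/COP_R = 6630/14.2075 = 467 W.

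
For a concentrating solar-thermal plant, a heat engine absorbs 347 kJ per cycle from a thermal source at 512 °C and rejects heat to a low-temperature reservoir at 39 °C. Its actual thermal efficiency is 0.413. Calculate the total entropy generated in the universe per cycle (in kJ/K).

ΔS_univ ≈ 0.211 kJ/K

T_H = 512 °C → 512 + 273.15 = 785.15 K.
T_C = 39 °C → 39 + 273.15 = 312.15 K.
W = η·Q_H = 0.413 × 347 = 143.3 kJ, so Q_C = Q_H − W = 203.7 kJ.
Reservoir entropy changes: ΔS_H = −Q_H/T_H = −347/785.15 = -0.4420 kJ/K and ΔS_C = +Q_C/T_C = 203.7/312.15 = 0.6525 kJ/K.
ΔS_univ = −Q_H/T_H + Q_C/T_C = 0.211 kJ/K (> 0, since η = 0.413 < η_Carnot = 0.602).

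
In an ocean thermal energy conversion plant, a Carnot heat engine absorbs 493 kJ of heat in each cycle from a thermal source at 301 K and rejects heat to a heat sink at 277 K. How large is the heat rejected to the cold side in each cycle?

Q_C ≈ 454 kJ

Carnot efficiency: η = 1 − T_C/T_H = 1 − 277.00/301.00 = 0.0797.
For a reversible cycle Q_C/Q_H = T_C/T_H, so Q_C = 493 × 277.00/301.00 = 454 kJ.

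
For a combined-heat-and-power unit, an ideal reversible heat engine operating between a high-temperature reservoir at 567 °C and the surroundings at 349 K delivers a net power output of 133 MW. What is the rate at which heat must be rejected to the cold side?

T_H = 567 °C → 567 + 273.15 = 840.15 K.
Since the cycle is reversible, η = 1 − T_C/T_H = 1 − 349.00/840.15 = 0.5846.
Since Q_C/Q_H = T_C/T_H and Q_H = W/η, Q_C = W·T_C/(T_H − T_C) = 133 × 349.00/491.15 = 94.51 MW.

Q̇_C ≈ 94.51 MW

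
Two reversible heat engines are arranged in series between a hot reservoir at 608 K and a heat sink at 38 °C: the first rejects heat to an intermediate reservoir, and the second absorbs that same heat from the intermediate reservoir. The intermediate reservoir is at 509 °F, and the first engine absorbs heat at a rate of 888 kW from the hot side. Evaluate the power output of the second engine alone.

T_C = 38 °C → 38 + 273.15 = 311.15 K.
T_m = 509 °F → (509 − 32) × 5/9 = 265.00 °C = 538.15 K.
Heat entering the second stage: Q_m = Q_H·(T_m/T_H) = 888 × 538.15/608.00 = 786 kW.
Second-stage efficiency η₂ = 1 − T_C/T_m = 1 − 311.15/538.15 = 0.4218, so W₂ = η₂·Q_m = 332 kW.

Ẇ₂ ≈ 332 kW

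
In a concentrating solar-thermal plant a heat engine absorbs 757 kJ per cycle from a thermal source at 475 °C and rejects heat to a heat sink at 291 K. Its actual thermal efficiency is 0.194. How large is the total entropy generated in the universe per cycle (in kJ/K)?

T_H = 475 °C → 475 + 273.15 = 748.15 K.
W = η·Q_H = 0.194 × 757 = 146.9 kJ, so Q_C = Q_H − W = 610.1 kJ.
Reservoir entropy changes: ΔS_H = −Q_H/T_H = −757/748.15 = -1.012 kJ/K and ΔS_C = +Q_C/T_C = 610.1/291.00 = 2.097 kJ/K.
ΔS_univ = −Q_H/T_H + Q_C/T_C = 1.08 kJ/K (> 0, since η = 0.194 < η_Carnot = 0.611).

ΔS_univ ≈ 1.08 kJ/K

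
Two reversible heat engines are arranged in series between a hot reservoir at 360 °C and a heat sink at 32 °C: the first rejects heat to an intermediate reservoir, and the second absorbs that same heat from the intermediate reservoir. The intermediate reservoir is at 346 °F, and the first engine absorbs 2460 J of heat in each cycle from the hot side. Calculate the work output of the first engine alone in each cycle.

W₁ ≈ 721 J

T_H = 360 °C → 360 + 273.15 = 633.15 K.
T_C = 32 °C → 32 + 273.15 = 305.15 K.
T_m = 346 °F → (346 − 32) × 5/9 = 174.44 °C = 447.59 K.
First-stage efficiency η₁ = 1 − T_m/T_H = 1 − 447.59/633.15 = 0.2931.
W₁ = η₁·Q_H = 0.2931 × 2460 = 721 J.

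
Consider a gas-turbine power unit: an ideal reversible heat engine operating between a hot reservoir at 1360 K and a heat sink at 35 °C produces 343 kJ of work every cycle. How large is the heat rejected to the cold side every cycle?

Q_C ≈ 100 kJ

T_C = 35 °C → 35 + 273.15 = 308.15 K.
η_rev = 1 − T_C/T_H = 1 − 308.15/1360.00 = 0.7734.
Since Q_C/Q_H = T_C/T_H and Q_H = W/η, Q_C = W·T_C/(T_H − T_C) = 343 × 308.15/1051.85 = 100 kJ.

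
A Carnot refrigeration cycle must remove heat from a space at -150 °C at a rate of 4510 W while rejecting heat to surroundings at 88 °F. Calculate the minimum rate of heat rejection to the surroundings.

T_H = 88 °F → (88 − 32) × 5/9 = 31.11 °C = 304.26 K.
T_C = -150 °C → -150 + 273.15 = 123.15 K.
For a reversible cycle Q_H/Q_C = T_H/T_C, so Q_H = Q_C·T_H/T_C = 4510 × 304.26/123.15 = 11100 W.

Q̇_H ≈ 11100 W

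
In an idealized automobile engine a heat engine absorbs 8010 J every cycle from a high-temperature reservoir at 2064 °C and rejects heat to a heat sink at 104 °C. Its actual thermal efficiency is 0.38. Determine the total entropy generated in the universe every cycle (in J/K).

ΔS_univ ≈ 9.740 J/K

T_H = 2064 °C → 2064 + 273.15 = 2337.15 K.
T_C = 104 °C → 104 + 273.15 = 377.15 K.
W = η·Q_H = 0.38 × 8010 = 3044 J, so Q_C = Q_H − W = 4966 J.
The hot reservoir loses entropy Q_H/T_H = 8010/2337.15 = 3.427 J/K; the cold reservoir gains Q_C/T_C = 4966/377.15 = 13.17 J/K.
ΔS_univ = −Q_H/T_H + Q_C/T_C = 9.740 J/K (> 0, since η = 0.38 < η_Carnot = 0.839).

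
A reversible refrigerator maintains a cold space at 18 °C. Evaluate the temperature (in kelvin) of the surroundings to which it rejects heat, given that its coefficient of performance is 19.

T_C = 18 °C → 18 + 273.15 = 291.15 K.
COP_R = T_C/(T_H − T_C) ⇒ T_H = T_C·(1 + 1/COP_R) = 291.15 × (1 + 1/19) = 306 K.

T_H ≈ 306 K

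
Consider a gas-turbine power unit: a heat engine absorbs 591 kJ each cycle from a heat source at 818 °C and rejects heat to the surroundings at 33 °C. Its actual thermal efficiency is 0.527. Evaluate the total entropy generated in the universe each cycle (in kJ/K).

T_H = 818 °C → 818 + 273.15 = 1091.15 K.
T_C = 33 °C → 33 + 273.15 = 306.15 K.
W = η·Q_H = 0.527 × 591 = 311.5 kJ, so Q_C = Q_H − W = 279.5 kJ.
Entropy balance on the reservoirs: −Q_H/T_H = -0.5416 kJ/K, +Q_C/T_C = 0.9131 kJ/K.
ΔS_univ = −Q_H/T_H + Q_C/T_C = 0.3715 kJ/K (> 0, since η = 0.527 < η_Carnot = 0.719).

ΔS_univ ≈ 0.3715 kJ/K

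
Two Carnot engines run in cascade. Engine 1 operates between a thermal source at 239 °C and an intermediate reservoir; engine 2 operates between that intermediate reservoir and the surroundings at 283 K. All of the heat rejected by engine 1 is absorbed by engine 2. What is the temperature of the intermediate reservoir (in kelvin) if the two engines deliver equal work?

T_m ≈ 397.6 K

T_H = 239 °C → 239 + 273.15 = 512.15 K.
For reversible stages Q_m = Q_H·(T_m/T_H). Setting W₁ = Q_H(1 − T_m/T_H) equal to W₂ = Q_m(1 − T_C/T_m) = Q_H·(T_m − T_C)/T_H gives T_H − T_m = T_m − T_C, so T_m = (T_H + T_C)/2 = (512.15 + 283.00)/2 = 397.6 K.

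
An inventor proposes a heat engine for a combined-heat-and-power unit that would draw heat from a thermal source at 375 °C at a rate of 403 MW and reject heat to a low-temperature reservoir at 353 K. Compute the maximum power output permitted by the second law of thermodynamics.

Ẇ_max ≈ 184 MW

T_H = 375 °C → 375 + 273.15 = 648.15 K.
No engine can exceed the Carnot limit: η_max = 1 − T_C/T_H = 1 − 353.00/648.15 = 0.4554.
W_max = η_max · Q_H = 0.4554 × 403 = 184 MW.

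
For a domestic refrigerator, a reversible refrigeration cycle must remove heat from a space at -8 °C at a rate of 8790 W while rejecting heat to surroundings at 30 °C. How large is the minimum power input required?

T_H = 30 °C → 30 + 273.15 = 303.15 K.
T_C = -8 °C → -8 + 273.15 = 265.15 K.
The reversible coefficient of performance is COP_R = T_C/(T_H − T_C) = 265.15/38.00 = 6.9776.
W = Q_C/COP_R = 8790/6.9776 = 1260 W.

Ẇ_in ≈ 1260 W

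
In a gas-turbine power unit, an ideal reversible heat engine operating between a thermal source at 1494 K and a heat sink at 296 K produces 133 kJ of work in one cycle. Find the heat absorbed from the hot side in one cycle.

The Carnot efficiency is η = 1 − T_C/T_H = 1 − 296.00/1494.00 = 0.8019.
Q_H = W/η = 133/0.8019 = 166 kJ.

Q_H ≈ 166 kJ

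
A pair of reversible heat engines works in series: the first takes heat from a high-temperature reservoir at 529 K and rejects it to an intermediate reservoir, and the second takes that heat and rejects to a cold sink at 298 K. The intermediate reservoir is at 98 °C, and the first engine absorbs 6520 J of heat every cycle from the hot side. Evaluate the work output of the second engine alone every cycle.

W₂ ≈ 901.6 J

T_m = 98 °C → 98 + 273.15 = 371.15 K.
Heat entering the second stage: Q_m = Q_H·(T_m/T_H) = 6520 × 371.15/529.00 = 4574 J.
Second-stage efficiency η₂ = 1 − T_C/T_m = 1 − 298.00/371.15 = 0.1971, so W₂ = η₂·Q_m = 901.6 J.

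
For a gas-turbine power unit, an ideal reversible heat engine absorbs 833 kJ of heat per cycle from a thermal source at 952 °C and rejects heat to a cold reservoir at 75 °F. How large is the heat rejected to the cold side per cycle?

T_H = 952 °C → 952 + 273.15 = 1225.15 K.
T_C = 75 °F → (75 − 32) × 5/9 = 23.89 °C = 297.04 K.
For a reversible engine, η = 1 − T_C/T_H = 1 − 297.04/1225.15 = 0.7575.
For a reversible cycle Q_C/Q_H = T_C/T_H, so Q_C = 833 × 297.04/1225.15 = 202 kJ.

Q_C ≈ 202 kJ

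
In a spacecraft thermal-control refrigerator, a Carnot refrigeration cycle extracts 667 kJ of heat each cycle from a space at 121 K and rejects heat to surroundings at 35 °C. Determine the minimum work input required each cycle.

T_H = 35 °C → 35 + 273.15 = 308.15 K.
COP_R = T_C/(T_H − T_C) = 121.00/187.15 = 0.6465.
W = Q_C/COP_R = 667/0.6465 = 1030 kJ.

W_in ≈ 1030 kJ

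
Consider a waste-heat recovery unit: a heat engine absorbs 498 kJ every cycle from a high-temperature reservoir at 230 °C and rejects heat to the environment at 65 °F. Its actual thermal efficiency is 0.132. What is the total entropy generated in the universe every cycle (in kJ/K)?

ΔS_univ ≈ 0.493 kJ/K

T_H = 230 °C → 230 + 273.15 = 503.15 K.
T_C = 65 °F → (65 − 32) × 5/9 = 18.33 °C = 291.48 K.
W = η·Q_H = 0.132 × 498 = 65.74 kJ, so Q_C = Q_H − W = 432.3 kJ.
Reservoir entropy changes: ΔS_H = −Q_H/T_H = −498/503.15 = -0.9898 kJ/K and ΔS_C = +Q_C/T_C = 432.3/291.48 = 1.483 kJ/K.
ΔS_univ = −Q_H/T_H + Q_C/T_C = 0.493 kJ/K (> 0, since η = 0.132 < η_Carnot = 0.421).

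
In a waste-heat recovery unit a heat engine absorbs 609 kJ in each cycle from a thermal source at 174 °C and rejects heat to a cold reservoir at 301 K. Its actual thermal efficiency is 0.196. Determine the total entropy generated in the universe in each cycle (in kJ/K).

ΔS_univ ≈ 0.265 kJ/K

T_H = 174 °C → 174 + 273.15 = 447.15 K.
W = η·Q_H = 0.196 × 609 = 119.4 kJ, so Q_C = Q_H − W = 489.6 kJ.
The hot reservoir loses entropy Q_H/T_H = 609/447.15 = 1.362 kJ/K; the cold reservoir gains Q_C/T_C = 489.6/301.00 = 1.627 kJ/K.
ΔS_univ = −Q_H/T_H + Q_C/T_C = 0.265 kJ/K (> 0, since η = 0.196 < η_Carnot = 0.327).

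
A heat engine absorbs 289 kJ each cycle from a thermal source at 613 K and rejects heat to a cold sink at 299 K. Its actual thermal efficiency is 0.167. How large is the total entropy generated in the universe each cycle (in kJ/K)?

ΔS_univ ≈ 0.3337 kJ/K

W = η·Q_H = 0.167 × 289 = 48.26 kJ, so Q_C = Q_H − W = 240.7 kJ.
The hot reservoir loses entropy Q_H/T_H = 289/613.00 = 0.4715 kJ/K; the cold reservoir gains Q_C/T_C = 240.7/299.00 = 0.8051 kJ/K.
ΔS_univ = −Q_H/T_H + Q_C/T_C = 0.3337 kJ/K (> 0, since η = 0.167 < η_Carnot = 0.512).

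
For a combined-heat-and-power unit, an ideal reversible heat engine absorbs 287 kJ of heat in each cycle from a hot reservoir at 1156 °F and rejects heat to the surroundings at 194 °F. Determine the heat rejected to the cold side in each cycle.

T_H = 1156 °F → (1156 − 32) × 5/9 = 624.44 °C = 897.59 K.
T_C = 194 °F → (194 − 32) × 5/9 = 90.00 °C = 363.15 K.
Since the cycle is reversible, η = 1 − T_C/T_H = 1 − 363.15/897.59 = 0.5954.
For a reversible cycle Q_C/Q_H = T_C/T_H, so Q_C = 287 × 363.15/897.59 = 116 kJ.

Q_C ≈ 116 kJ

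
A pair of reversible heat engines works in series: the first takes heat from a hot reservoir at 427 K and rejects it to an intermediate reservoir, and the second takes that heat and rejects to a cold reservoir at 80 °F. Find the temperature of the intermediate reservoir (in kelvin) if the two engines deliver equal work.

T_m ≈ 363.4 K

T_C = 80 °F → (80 − 32) × 5/9 = 26.67 °C = 299.82 K.
For reversible stages Q_m = Q_H·(T_m/T_H). Setting W₁ = Q_H(1 − T_m/T_H) equal to W₂ = Q_m(1 − T_C/T_m) = Q_H·(T_m − T_C)/T_H gives T_H − T_m = T_m − T_C, so T_m = (T_H + T_C)/2 = (427.00 + 299.82)/2 = 363.4 K.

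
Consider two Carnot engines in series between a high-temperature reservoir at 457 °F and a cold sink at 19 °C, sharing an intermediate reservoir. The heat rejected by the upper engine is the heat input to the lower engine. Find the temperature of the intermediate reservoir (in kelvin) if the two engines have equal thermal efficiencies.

T_m ≈ 386 K

T_H = 457 °F → (457 − 32) × 5/9 = 236.11 °C = 509.26 K.
T_C = 19 °C → 19 + 273.15 = 292.15 K.
Equal efficiencies require 1 − T_m/T_H = 1 − T_C/T_m, i.e. T_m/T_H = T_C/T_m, so T_m = √(T_H·T_C) = √(509.26 × 292.15) = 386 K.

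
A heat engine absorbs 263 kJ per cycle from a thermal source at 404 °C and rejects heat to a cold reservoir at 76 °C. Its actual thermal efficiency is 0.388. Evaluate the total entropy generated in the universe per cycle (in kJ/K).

ΔS_univ ≈ 0.0726 kJ/K

T_H = 404 °C → 404 + 273.15 = 677.15 K.
T_C = 76 °C → 76 + 273.15 = 349.15 K.
W = η·Q_H = 0.388 × 263 = 102.0 kJ, so Q_C = Q_H − W = 161.0 kJ.
Reservoir entropy changes: ΔS_H = −Q_H/T_H = −263/677.15 = -0.3884 kJ/K and ΔS_C = +Q_C/T_C = 161.0/349.15 = 0.4610 kJ/K.
ΔS_univ = −Q_H/T_H + Q_C/T_C = 0.0726 kJ/K (> 0, since η = 0.388 < η_Carnot = 0.484).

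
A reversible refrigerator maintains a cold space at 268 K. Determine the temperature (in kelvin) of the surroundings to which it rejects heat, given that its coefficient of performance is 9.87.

T_H ≈ 295.2 K

COP_R = T_C/(T_H − T_C) ⇒ T_H = T_C·(1 + 1/COP_R) = 268.00 × (1 + 1/9.87) = 295.2 K.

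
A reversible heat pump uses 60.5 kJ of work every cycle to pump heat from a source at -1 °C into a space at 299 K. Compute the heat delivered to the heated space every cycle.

Q_H ≈ 674 kJ

T_C = -1 °C → -1 + 273.15 = 272.15 K.
COP_HP = T_H/(T_H − T_C) = 299.00/26.85 = 11.1359.
Q_H = COP_HP · W = 11.1359 × 60.5 = 674 kJ.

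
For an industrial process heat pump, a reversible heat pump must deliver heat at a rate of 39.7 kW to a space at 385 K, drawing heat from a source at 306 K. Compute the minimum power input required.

Ẇ_in ≈ 8.146 kW

The Carnot heat-pump COP is COP_HP = T_H/(T_H − T_C) = 385.00/79.00 = 4.8734.
W = Q_H/COP_HP = 39.7/4.8734 = 8.146 kW.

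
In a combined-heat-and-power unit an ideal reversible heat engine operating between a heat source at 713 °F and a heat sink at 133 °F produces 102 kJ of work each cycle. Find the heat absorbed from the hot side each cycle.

Q_H ≈ 206 kJ

T_H = 713 °F → (713 − 32) × 5/9 = 378.33 °C = 651.48 K.
T_C = 133 °F → (133 − 32) × 5/9 = 56.11 °C = 329.26 K.
For a reversible engine, η = 1 − T_C/T_H = 1 − 329.26/651.48 = 0.4946.
Q_H = W/η = 102/0.4946 = 206 kJ.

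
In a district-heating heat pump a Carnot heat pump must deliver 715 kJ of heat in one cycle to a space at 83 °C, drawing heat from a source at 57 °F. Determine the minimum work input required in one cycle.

T_H = 83 °C → 83 + 273.15 = 356.15 K.
T_C = 57 °F → (57 − 32) × 5/9 = 13.89 °C = 287.04 K.
COP_HP = T_H/(T_H − T_C) = 356.15/69.11 = 5.1533.
W = Q_H/COP_HP = 715/5.1533 = 139 kJ.

W_in ≈ 139 kJ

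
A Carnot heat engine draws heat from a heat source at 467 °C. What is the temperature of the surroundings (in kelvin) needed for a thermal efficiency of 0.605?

T_C ≈ 292 K

T_H = 467 °C → 467 + 273.15 = 740.15 K.
From η = 1 − T_C/T_H, T_C = T_H·(1 − η) = 740.15 × (1 − 0.605) = 292 K.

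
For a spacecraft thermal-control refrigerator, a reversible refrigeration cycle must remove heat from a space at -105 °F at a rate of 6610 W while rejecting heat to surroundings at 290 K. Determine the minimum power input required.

Ẇ_in ≈ 3120 W

T_C = -105 °F → (-105 − 32) × 5/9 = -76.11 °C = 197.04 K.
For a reversible refrigerator, COP_R = T_C/(T_H − T_C) = 197.04/92.96 = 2.1196.
W = Q_C/COP_R = 6610/2.1196 = 3120 W.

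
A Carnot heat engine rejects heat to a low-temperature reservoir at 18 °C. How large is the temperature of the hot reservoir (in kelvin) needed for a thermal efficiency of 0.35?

T_H ≈ 448 K

T_C = 18 °C → 18 + 273.15 = 291.15 K.
From η = 1 − T_C/T_H, solving for T_H gives T_H = T_C/(1 − η) = 291.15/(1 − 0.35) = 448 K.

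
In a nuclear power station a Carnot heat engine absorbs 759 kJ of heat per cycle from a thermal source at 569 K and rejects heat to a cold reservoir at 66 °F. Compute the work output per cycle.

T_C = 66 °F → (66 − 32) × 5/9 = 18.89 °C = 292.04 K.
The Carnot efficiency is η = 1 − T_C/T_H = 1 − 292.04/569.00 = 0.4868.
W = η·Q_H = 0.4868 × 759 = 369 kJ.

W ≈ 369 kJ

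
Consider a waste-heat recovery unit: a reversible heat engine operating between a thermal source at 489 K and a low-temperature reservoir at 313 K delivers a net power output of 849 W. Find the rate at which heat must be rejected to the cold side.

Q̇_C ≈ 1510 W

The Carnot efficiency is η = 1 − T_C/T_H = 1 − 313.00/489.00 = 0.3599.
Since Q_C/Q_H = T_C/T_H and Q_H = W/η, Q_C = W·T_C/(T_H − T_C) = 849 × 313.00/176.00 = 1510 W.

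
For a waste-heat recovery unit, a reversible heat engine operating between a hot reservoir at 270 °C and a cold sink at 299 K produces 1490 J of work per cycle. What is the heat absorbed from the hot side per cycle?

T_H = 270 °C → 270 + 273.15 = 543.15 K.
The Carnot efficiency is η = 1 − T_C/T_H = 1 − 299.00/543.15 = 0.4495.
Q_H = W/η = 1490/0.4495 = 3315 J.

Q_H ≈ 3315 J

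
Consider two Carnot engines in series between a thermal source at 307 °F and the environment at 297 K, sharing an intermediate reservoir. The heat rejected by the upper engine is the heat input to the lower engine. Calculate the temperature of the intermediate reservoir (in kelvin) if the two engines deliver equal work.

T_m ≈ 361.5 K

T_H = 307 °F → (307 − 32) × 5/9 = 152.78 °C = 425.93 K.
For reversible stages Q_m = Q_H·(T_m/T_H). Setting W₁ = Q_H(1 − T_m/T_H) equal to W₂ = Q_m(1 − T_C/T_m) = Q_H·(T_m − T_C)/T_H gives T_H − T_m = T_m − T_C, so T_m = (T_H + T_C)/2 = (425.93 + 297.00)/2 = 361.5 K.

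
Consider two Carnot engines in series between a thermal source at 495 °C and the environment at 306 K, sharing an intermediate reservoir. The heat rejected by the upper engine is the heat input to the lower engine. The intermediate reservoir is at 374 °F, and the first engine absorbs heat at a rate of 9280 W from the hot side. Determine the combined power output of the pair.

Ẇ_total ≈ 5583 W

T_H = 495 °C → 495 + 273.15 = 768.15 K.
Two reversible stages in series are equivalent to a single Carnot engine between T_H and T_C, so η_total = 1 − T_C/T_H = 1 − 306.00/768.15 = 0.6016.
W_total = η_total · Q_H = 0.6016 × 9280 = 5583 W.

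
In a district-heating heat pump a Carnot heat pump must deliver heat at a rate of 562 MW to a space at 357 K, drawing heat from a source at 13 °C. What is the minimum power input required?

T_C = 13 °C → 13 + 273.15 = 286.15 K.
For a reversible heat pump, COP_HP = T_H/(T_H − T_C) = 357.00/70.85 = 5.0388.
W = Q_H/COP_HP = 562/5.0388 = 112 MW.

Ẇ_in ≈ 112 MW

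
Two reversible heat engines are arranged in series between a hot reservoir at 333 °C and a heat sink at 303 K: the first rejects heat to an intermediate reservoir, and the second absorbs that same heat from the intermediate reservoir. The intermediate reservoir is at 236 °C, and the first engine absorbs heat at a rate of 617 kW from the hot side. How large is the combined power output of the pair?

Ẇ_total ≈ 308.6 kW

T_H = 333 °C → 333 + 273.15 = 606.15 K.
Two reversible stages in series are equivalent to a single Carnot engine between T_H and T_C, so η_total = 1 − T_C/T_H = 1 − 303.00/606.15 = 0.5001.
W_total = η_total · Q_H = 0.5001 × 617 = 308.6 kW.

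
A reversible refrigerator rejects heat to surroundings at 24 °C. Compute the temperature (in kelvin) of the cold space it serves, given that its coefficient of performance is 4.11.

T_C ≈ 239 K

T_H = 24 °C → 24 + 273.15 = 297.15 K.
COP_R = T_C/(T_H − T_C) ⇒ T_C = T_H·COP_R/(1 + COP_R) = 297.15 × 4.11/(1 + 4.11) = 239 K.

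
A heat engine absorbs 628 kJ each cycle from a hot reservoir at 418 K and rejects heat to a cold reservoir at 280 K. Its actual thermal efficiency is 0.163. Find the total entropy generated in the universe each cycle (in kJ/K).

W = η·Q_H = 0.163 × 628 = 102.4 kJ, so Q_C = Q_H − W = 525.6 kJ.
The hot reservoir loses entropy Q_H/T_H = 628/418.00 = 1.502 kJ/K; the cold reservoir gains Q_C/T_C = 525.6/280.00 = 1.877 kJ/K.
ΔS_univ = −Q_H/T_H + Q_C/T_C = 0.3749 kJ/K (> 0, since η = 0.163 < η_Carnot = 0.330).

ΔS_univ ≈ 0.3749 kJ/K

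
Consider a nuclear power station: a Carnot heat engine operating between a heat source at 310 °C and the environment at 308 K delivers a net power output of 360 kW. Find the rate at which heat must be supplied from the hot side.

T_H = 310 °C → 310 + 273.15 = 583.15 K.
η_rev = 1 − T_C/T_H = 1 − 308.00/583.15 = 0.4718.
Q_H = W/η = 360/0.4718 = 763 kW.

Q̇_H ≈ 763 kW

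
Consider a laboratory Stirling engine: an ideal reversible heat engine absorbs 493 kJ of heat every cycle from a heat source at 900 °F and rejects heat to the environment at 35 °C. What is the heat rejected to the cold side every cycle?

T_H = 900 °F → (900 − 32) × 5/9 = 482.22 °C = 755.37 K.
T_C = 35 °C → 35 + 273.15 = 308.15 K.
η_rev = 1 − T_C/T_H = 1 − 308.15/755.37 = 0.5921.
For a reversible cycle Q_C/Q_H = T_C/T_H, so Q_C = 493 × 308.15/755.37 = 201.1 kJ.

Q_C ≈ 201.1 kJ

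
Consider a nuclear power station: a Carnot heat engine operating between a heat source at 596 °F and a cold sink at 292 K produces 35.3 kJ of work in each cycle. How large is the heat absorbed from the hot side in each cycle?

Q_H ≈ 70.3 kJ

T_H = 596 °F → (596 − 32) × 5/9 = 313.33 °C = 586.48 K.
Carnot efficiency: η = 1 − T_C/T_H = 1 − 292.00/586.48 = 0.5021.
Q_H = W/η = 35.3/0.5021 = 70.3 kJ.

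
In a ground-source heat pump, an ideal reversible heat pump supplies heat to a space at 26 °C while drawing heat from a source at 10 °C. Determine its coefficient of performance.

T_H = 26 °C → 26 + 273.15 = 299.15 K.
T_C = 10 °C → 10 + 273.15 = 283.15 K.
For a reversible heat pump, COP_HP = T_H/(T_H − T_C) = 299.15/(299.15 − 283.15) = 18.70.

COP_HP ≈ 18.70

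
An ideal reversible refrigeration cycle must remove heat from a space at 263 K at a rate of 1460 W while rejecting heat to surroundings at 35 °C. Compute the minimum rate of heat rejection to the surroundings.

Q̇_H ≈ 1710 W

T_H = 35 °C → 35 + 273.15 = 308.15 K.
For a reversible cycle Q_H/Q_C = T_H/T_C, so Q_H = Q_C·T_H/T_C = 1460 × 308.15/263.00 = 1710 W.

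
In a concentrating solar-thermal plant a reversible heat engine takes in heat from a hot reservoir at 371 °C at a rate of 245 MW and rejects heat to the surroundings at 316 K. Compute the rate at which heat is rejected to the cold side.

T_H = 371 °C → 371 + 273.15 = 644.15 K.
η_rev = 1 − T_C/T_H = 1 − 316.00/644.15 = 0.5094.
For a reversible cycle Q_C/Q_H = T_C/T_H, so Q_C = 245 × 316.00/644.15 = 120 MW.

Q̇_C ≈ 120 MW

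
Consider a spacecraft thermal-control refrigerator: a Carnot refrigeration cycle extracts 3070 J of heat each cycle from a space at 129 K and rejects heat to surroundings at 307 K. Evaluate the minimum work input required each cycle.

W_in ≈ 4236 J

For a reversible refrigerator, COP_R = T_C/(T_H − T_C) = 129.00/178.00 = 0.7247.
W = Q_C/COP_R = 3070/0.7247 = 4236 J.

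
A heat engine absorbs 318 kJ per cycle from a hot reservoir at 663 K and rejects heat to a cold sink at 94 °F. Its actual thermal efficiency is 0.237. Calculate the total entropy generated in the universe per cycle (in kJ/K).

T_C = 94 °F → (94 − 32) × 5/9 = 34.44 °C = 307.59 K.
W = η·Q_H = 0.237 × 318 = 75.37 kJ, so Q_C = Q_H − W = 242.6 kJ.
Reservoir entropy changes: ΔS_H = −Q_H/T_H = −318/663.00 = -0.4796 kJ/K and ΔS_C = +Q_C/T_C = 242.6/307.59 = 0.7888 kJ/K.
ΔS_univ = −Q_H/T_H + Q_C/T_C = 0.309 kJ/K (> 0, since η = 0.237 < η_Carnot = 0.536).

ΔS_univ ≈ 0.309 kJ/K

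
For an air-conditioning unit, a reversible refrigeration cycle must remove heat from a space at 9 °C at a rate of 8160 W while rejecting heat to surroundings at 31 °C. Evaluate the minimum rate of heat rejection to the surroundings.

T_H = 31 °C → 31 + 273.15 = 304.15 K.
T_C = 9 °C → 9 + 273.15 = 282.15 K.
For a reversible cycle Q_H/Q_C = T_H/T_C, so Q_H = Q_C·T_H/T_C = 8160 × 304.15/282.15 = 8800 W.

Q̇_H ≈ 8800 W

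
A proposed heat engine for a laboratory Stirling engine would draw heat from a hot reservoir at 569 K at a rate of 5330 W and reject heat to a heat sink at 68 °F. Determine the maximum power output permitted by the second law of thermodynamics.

Ẇ_max ≈ 2580 W

T_C = 68 °F → (68 − 32) × 5/9 = 20.00 °C = 293.15 K.
The second-law ceiling is the Carnot efficiency, η_max = 1 − T_C/T_H = 1 − 293.15/569.00 = 0.4848.
W_max = η_max · Q_H = 0.4848 × 5330 = 2580 W.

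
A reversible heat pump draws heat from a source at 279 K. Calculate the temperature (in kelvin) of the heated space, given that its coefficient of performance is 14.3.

COP_HP = T_H/(T_H − T_C) ⇒ T_H = T_C·COP_HP/(COP_HP − 1) = 279.00 × 14.3/(14.3 − 1) = 300.0 K.

T_H ≈ 300.0 K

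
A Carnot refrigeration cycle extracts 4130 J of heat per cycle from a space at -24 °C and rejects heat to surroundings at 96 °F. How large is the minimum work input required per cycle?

W_in ≈ 987 J

T_H = 96 °F → (96 − 32) × 5/9 = 35.56 °C = 308.71 K.
T_C = -24 °C → -24 + 273.15 = 249.15 K.
The reversible coefficient of performance is COP_R = T_C/(T_H − T_C) = 249.15/59.56 = 4.1835.
W = Q_C/COP_R = 4130/4.1835 = 987 J.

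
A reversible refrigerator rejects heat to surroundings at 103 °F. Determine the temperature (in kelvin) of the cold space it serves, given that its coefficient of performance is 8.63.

T_H = 103 °F → (103 − 32) × 5/9 = 39.44 °C = 312.59 K.
COP_R = T_C/(T_H − T_C) ⇒ T_C = T_H·COP_R/(1 + COP_R) = 312.59 × 8.63/(1 + 8.63) = 280 K.

T_C ≈ 280 K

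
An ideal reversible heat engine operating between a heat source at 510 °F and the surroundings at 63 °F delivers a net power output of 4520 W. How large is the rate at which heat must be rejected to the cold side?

Q̇_C ≈ 5290 W

T_H = 510 °F → (510 − 32) × 5/9 = 265.56 °C = 538.71 K.
T_C = 63 °F → (63 − 32) × 5/9 = 17.22 °C = 290.37 K.
η_rev = 1 − T_C/T_H = 1 − 290.37/538.71 = 0.4610.
Since Q_C/Q_H = T_C/T_H and Q_H = W/η, Q_C = W·T_C/(T_H − T_C) = 4520 × 290.37/248.33 = 5290 W.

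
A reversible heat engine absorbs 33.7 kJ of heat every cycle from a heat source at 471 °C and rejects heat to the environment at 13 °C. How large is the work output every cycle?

T_H = 471 °C → 471 + 273.15 = 744.15 K.
T_C = 13 °C → 13 + 273.15 = 286.15 K.
The Carnot efficiency is η = 1 − T_C/T_H = 1 − 286.15/744.15 = 0.6155.
W = η·Q_H = 0.6155 × 33.7 = 20.74 kJ.

W ≈ 20.74 kJ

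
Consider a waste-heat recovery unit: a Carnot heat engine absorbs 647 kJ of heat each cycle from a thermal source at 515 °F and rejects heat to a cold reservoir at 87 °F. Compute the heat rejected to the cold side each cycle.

Q_C ≈ 363 kJ

T_H = 515 °F → (515 − 32) × 5/9 = 268.33 °C = 541.48 K.
T_C = 87 °F → (87 − 32) × 5/9 = 30.56 °C = 303.71 K.
η_rev = 1 − T_C/T_H = 1 − 303.71/541.48 = 0.4391.
For a reversible cycle Q_C/Q_H = T_C/T_H, so Q_C = 647 × 303.71/541.48 = 363 kJ.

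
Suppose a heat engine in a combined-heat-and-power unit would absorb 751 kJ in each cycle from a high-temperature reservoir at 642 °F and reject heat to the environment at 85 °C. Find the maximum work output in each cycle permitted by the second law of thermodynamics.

W_max ≈ 312 kJ

T_H = 642 °F → (642 − 32) × 5/9 = 338.89 °C = 612.04 K.
T_C = 85 °C → 85 + 273.15 = 358.15 K.
The second-law ceiling is the Carnot efficiency, η_max = 1 − T_C/T_H = 1 − 358.15/612.04 = 0.4148.
W_max = η_max · Q_H = 0.4148 × 751 = 312 kJ.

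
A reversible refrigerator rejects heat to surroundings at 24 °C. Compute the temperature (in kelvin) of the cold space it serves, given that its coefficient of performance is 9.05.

T_C ≈ 268 K

T_H = 24 °C → 24 + 273.15 = 297.15 K.
COP_R = T_C/(T_H − T_C) ⇒ T_C = T_H·COP_R/(1 + COP_R) = 297.15 × 9.05/(1 + 9.05) = 268 K.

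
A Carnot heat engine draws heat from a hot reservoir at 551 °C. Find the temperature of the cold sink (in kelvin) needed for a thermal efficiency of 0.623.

T_C ≈ 311 K

T_H = 551 °C → 551 + 273.15 = 824.15 K.
From η = 1 − T_C/T_H, T_C = T_H·(1 − η) = 824.15 × (1 − 0.623) = 311 K.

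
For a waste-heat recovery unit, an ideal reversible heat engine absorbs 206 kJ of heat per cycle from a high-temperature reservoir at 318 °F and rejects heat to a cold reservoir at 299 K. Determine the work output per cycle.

T_H = 318 °F → (318 − 32) × 5/9 = 158.89 °C = 432.04 K.
η_rev = 1 − T_C/T_H = 1 − 299.00/432.04 = 0.3079.
W = η·Q_H = 0.3079 × 206 = 63.4 kJ.

W ≈ 63.4 kJ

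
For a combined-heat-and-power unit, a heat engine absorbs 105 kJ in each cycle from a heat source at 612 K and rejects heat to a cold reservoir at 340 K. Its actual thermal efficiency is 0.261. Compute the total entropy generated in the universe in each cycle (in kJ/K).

W = η·Q_H = 0.261 × 105 = 27.41 kJ, so Q_C = Q_H − W = 77.59 kJ.
The hot reservoir loses entropy Q_H/T_H = 105/612.00 = 0.1716 kJ/K; the cold reservoir gains Q_C/T_C = 77.59/340.00 = 0.2282 kJ/K.
ΔS_univ = −Q_H/T_H + Q_C/T_C = 0.05665 kJ/K (> 0, since η = 0.261 < η_Carnot = 0.444).

ΔS_univ ≈ 0.05665 kJ/K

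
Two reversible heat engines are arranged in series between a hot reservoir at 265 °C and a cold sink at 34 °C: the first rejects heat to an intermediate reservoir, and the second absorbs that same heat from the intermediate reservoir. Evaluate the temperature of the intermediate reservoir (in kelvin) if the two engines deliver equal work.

T_m ≈ 423 K

T_H = 265 °C → 265 + 273.15 = 538.15 K.
T_C = 34 °C → 34 + 273.15 = 307.15 K.
For reversible stages Q_m = Q_H·(T_m/T_H). Setting W₁ = Q_H(1 − T_m/T_H) equal to W₂ = Q_m(1 − T_C/T_m) = Q_H·(T_m − T_C)/T_H gives T_H − T_m = T_m − T_C, so T_m = (T_H + T_C)/2 = (538.15 + 307.15)/2 = 423 K.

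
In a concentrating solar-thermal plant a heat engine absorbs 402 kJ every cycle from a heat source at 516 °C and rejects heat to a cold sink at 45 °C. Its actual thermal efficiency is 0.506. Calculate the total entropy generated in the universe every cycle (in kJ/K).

T_H = 516 °C → 516 + 273.15 = 789.15 K.
T_C = 45 °C → 45 + 273.15 = 318.15 K.
W = η·Q_H = 0.506 × 402 = 203.4 kJ, so Q_C = Q_H − W = 198.6 kJ.
The hot reservoir loses entropy Q_H/T_H = 402/789.15 = 0.5094 kJ/K; the cold reservoir gains Q_C/T_C = 198.6/318.15 = 0.6242 kJ/K.
ΔS_univ = −Q_H/T_H + Q_C/T_C = 0.115 kJ/K (> 0, since η = 0.506 < η_Carnot = 0.597).

ΔS_univ ≈ 0.115 kJ/K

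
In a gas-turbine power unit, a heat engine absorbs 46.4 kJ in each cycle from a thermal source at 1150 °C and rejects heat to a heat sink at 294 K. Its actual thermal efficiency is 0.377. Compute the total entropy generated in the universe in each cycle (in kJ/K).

T_H = 1150 °C → 1150 + 273.15 = 1423.15 K.
W = η·Q_H = 0.377 × 46.4 = 17.49 kJ, so Q_C = Q_H − W = 28.91 kJ.
Reservoir entropy changes: ΔS_H = −Q_H/T_H = −46.4/1423.15 = -0.03260 kJ/K and ΔS_C = +Q_C/T_C = 28.91/294.00 = 0.09832 kJ/K.
ΔS_univ = −Q_H/T_H + Q_C/T_C = 0.0657 kJ/K (> 0, since η = 0.377 < η_Carnot = 0.793).

ΔS_univ ≈ 0.0657 kJ/K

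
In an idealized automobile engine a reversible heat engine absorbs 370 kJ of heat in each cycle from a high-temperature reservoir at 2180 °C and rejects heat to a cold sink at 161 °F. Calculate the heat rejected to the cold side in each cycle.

Q_C ≈ 52.01 kJ

T_H = 2180 °C → 2180 + 273.15 = 2453.15 K.
T_C = 161 °F → (161 − 32) × 5/9 = 71.67 °C = 344.82 K.
For a reversible engine, η = 1 − T_C/T_H = 1 − 344.82/2453.15 = 0.8594.
For a reversible cycle Q_C/Q_H = T_C/T_H, so Q_C = 370 × 344.82/2453.15 = 52.01 kJ.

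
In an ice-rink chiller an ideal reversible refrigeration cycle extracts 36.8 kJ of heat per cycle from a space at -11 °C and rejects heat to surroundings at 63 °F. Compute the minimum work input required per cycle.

W_in ≈ 3.96 kJ

T_H = 63 °F → (63 − 32) × 5/9 = 17.22 °C = 290.37 K.
T_C = -11 °C → -11 + 273.15 = 262.15 K.
The reversible coefficient of performance is COP_R = T_C/(T_H − T_C) = 262.15/28.22 = 9.2888.
W = Q_C/COP_R = 36.8/9.2888 = 3.96 kJ.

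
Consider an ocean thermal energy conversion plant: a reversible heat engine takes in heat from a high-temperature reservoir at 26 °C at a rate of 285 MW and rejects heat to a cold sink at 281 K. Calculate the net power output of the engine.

T_H = 26 °C → 26 + 273.15 = 299.15 K.
Since the cycle is reversible, η = 1 − T_C/T_H = 1 − 281.00/299.15 = 0.0607.
W = η·Q_H = 0.0607 × 285 = 17.29 MW.

Ẇ ≈ 17.29 MW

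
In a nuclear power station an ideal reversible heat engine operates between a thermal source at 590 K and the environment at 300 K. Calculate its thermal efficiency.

η ≈ 0.492

For a reversible engine, η = 1 − T_C/T_H = 1 − 300.00/590.00 = 0.492.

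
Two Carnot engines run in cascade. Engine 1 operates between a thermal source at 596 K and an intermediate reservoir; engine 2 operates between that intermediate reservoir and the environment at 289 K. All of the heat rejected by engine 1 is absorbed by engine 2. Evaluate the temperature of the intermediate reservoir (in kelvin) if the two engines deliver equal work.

T_m ≈ 442 K

For reversible stages Q_m = Q_H·(T_m/T_H). Setting W₁ = Q_H(1 − T_m/T_H) equal to W₂ = Q_m(1 − T_C/T_m) = Q_H·(T_m − T_C)/T_H gives T_H − T_m = T_m − T_C, so T_m = (T_H + T_C)/2 = (596.00 + 289.00)/2 = 442 K.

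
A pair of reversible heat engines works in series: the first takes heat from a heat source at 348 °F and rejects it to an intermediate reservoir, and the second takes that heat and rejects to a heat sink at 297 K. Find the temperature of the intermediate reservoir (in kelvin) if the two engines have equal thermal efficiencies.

T_H = 348 °F → (348 − 32) × 5/9 = 175.56 °C = 448.71 K.
Equal efficiencies require 1 − T_m/T_H = 1 − T_C/T_m, i.e. T_m/T_H = T_C/T_m, so T_m = √(T_H·T_C) = √(448.71 × 297.00) = 365 K.

T_m ≈ 365 K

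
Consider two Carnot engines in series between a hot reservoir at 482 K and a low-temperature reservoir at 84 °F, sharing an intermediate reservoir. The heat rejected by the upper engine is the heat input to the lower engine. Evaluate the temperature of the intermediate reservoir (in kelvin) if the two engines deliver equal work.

T_C = 84 °F → (84 − 32) × 5/9 = 28.89 °C = 302.04 K.
For reversible stages Q_m = Q_H·(T_m/T_H). Setting W₁ = Q_H(1 − T_m/T_H) equal to W₂ = Q_m(1 − T_C/T_m) = Q_H·(T_m − T_C)/T_H gives T_H − T_m = T_m − T_C, so T_m = (T_H + T_C)/2 = (482.00 + 302.04)/2 = 392.0 K.

T_m ≈ 392.0 K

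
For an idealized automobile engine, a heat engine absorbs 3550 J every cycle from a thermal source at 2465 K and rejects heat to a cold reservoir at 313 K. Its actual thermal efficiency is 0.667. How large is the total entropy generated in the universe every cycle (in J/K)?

ΔS_univ ≈ 2.337 J/K

W = η·Q_H = 0.667 × 3550 = 2368 J, so Q_C = Q_H − W = 1182 J.
Entropy balance on the reservoirs: −Q_H/T_H = -1.440 J/K, +Q_C/T_C = 3.777 J/K.
ΔS_univ = −Q_H/T_H + Q_C/T_C = 2.337 J/K (> 0, since η = 0.667 < η_Carnot = 0.873).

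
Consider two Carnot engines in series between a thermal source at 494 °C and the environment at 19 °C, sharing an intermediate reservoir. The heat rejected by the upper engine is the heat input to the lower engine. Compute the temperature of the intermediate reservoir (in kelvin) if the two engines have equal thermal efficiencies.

T_m ≈ 473 K

T_H = 494 °C → 494 + 273.15 = 767.15 K.
T_C = 19 °C → 19 + 273.15 = 292.15 K.
Equal efficiencies require 1 − T_m/T_H = 1 − T_C/T_m, i.e. T_m/T_H = T_C/T_m, so T_m = √(T_H·T_C) = √(767.15 × 292.15) = 473 K.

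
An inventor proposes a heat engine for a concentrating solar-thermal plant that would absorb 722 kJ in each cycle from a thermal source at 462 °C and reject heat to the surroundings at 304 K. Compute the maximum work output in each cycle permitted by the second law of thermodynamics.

W_max ≈ 423 kJ

T_H = 462 °C → 462 + 273.15 = 735.15 K.
No engine can exceed the Carnot limit: η_max = 1 − T_C/T_H = 1 − 304.00/735.15 = 0.5865.
W_max = η_max · Q_H = 0.5865 × 722 = 423 kJ.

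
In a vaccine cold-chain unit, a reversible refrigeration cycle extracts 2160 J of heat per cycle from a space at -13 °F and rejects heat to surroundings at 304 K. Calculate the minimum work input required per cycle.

W_in ≈ 486 J

T_C = -13 °F → (-13 − 32) × 5/9 = -25.00 °C = 248.15 K.
Carnot COP: COP_R = T_C/(T_H − T_C) = 248.15/55.85 = 4.4432.
W = Q_C/COP_R = 2160/4.4432 = 486 J.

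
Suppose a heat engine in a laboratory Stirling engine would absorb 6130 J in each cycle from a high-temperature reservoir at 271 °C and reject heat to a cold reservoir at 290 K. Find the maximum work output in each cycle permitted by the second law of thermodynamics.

T_H = 271 °C → 271 + 273.15 = 544.15 K.
By the Carnot theorem, η_max = 1 − T_C/T_H = 1 − 290.00/544.15 = 0.4671.
W_max = η_max · Q_H = 0.4671 × 6130 = 2860 J.

W_max ≈ 2860 J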